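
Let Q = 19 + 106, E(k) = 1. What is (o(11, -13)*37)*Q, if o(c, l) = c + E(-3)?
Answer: 55500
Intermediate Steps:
Q = 125
o(c, l) = 1 + c (o(c, l) = c + 1 = 1 + c)
(o(11, -13)*37)*Q = ((1 + 11)*37)*125 = (12*37)*125 = 444*125 = 55500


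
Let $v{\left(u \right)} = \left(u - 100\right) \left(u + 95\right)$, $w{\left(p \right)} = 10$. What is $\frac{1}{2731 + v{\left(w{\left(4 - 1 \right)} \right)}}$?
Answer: $- \frac{1}{6719} \approx -0.00014883$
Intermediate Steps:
$v{\left(u \right)} = \left(-100 + u\right) \left(95 + u\right)$
$\frac{1}{2731 + v{\left(w{\left(4 - 1 \right)} \right)}} = \frac{1}{2731 - \left(9550 - 100\right)} = \frac{1}{2731 - 9450} = \frac{1}{-6719} = - \frac{1}{6719}$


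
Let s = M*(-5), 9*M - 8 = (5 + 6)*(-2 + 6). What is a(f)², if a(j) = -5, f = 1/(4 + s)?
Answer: 25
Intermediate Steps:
M = 52/9 (M = 8/9 + ((5 + 6)*(-2 + 6))/9 = 8/9 + (11*4)/9 = 8/9 + (⅑)*44 = 8/9 + 44/9 = 52/9 ≈ 5.7778)
s = -260/9 (s = (52/9)*(-5) = -260/9 ≈ -28.889)
f = -9/224 (f = 1/(4 - 260/9) = 1/(-224/9) = -9/224 ≈ -0.040179)
a(f)² = (-5)² = 25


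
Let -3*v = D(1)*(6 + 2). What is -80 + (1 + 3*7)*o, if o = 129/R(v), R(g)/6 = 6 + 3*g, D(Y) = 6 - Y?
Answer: -3193/34 ≈ -93.912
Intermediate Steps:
v = -40/3 (v = -(6 - 1*1)*(6 + 2)/3 = -(6 - 1)*8/3 = -5*8/3 = -1/3*40 = -40/3 ≈ -13.333)
R(g) = 36 + 18*g (R(g) = 6*(6 + 3*g) = 36 + 18*g)
o = -43/68 (o = 129/(36 + 18*(-40/3)) = 129/(36 - 240) = 129/(-204) = 129*(-1/204) = -43/68 ≈ -0.63235)
-80 + (1 + 3*7)*o = -80 + (1 + 3*7)*(-43/68) = -80 + (1 + 21)*(-43/68) = -80 + 22*(-43/68) = -80 - 473/34 = -3193/34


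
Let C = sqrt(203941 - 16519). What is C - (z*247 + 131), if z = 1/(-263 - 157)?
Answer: -54773/420 + sqrt(187422) ≈ 302.51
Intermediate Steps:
z = -1/420 (z = 1/(-420) = -1/420 ≈ -0.0023810)
C = sqrt(187422) ≈ 432.92
C - (z*247 + 131) = sqrt(187422) - (-1/420*247 + 131) = sqrt(187422) - (-247/420 + 131) = sqrt(187422) - 1*54773/420 = sqrt(187422) - 54773/420 = -54773/420 + sqrt(187422)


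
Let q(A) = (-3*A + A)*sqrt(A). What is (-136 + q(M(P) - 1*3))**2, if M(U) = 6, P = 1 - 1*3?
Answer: 18604 + 1632*sqrt(3) ≈ 21431.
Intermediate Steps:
P = -2 (P = 1 - 3 = -2)
q(A) = -2*A**(3/2) (q(A) = (-2*A)*sqrt(A) = -2*A**(3/2))
(-136 + q(M(P) - 1*3))**2 = (-136 - 2*(6 - 1*3)**(3/2))**2 = (-136 - 2*(6 - 3)**(3/2))**2 = (-136 - 6*sqrt(3))**2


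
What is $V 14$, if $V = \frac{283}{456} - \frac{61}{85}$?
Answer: $- \frac{26327}{19380} \approx -1.3585$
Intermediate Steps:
$V = - \frac{3761}{38760}$ ($V = 283 \cdot \frac{1}{456} - \frac{61}{85} = \frac{283}{456} - \frac{61}{85} = - \frac{3761}{38760} \approx -0.097033$)
$V 14 = \left(- \frac{3761}{38760}\right) 14 = - \frac{26327}{19380}$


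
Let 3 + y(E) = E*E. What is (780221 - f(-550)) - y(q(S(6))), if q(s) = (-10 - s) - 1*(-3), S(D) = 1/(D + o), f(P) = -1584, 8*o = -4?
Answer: 94592527/121 ≈ 7.8176e+5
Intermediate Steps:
o = -½ (o = (⅛)*(-4) = -½ ≈ -0.50000)
S(D) = 1/(-½ + D) (S(D) = 1/(D - ½) = 1/(-½ + D))
q(s) = -7 - s (q(s) = (-10 - s) + 3 = -7 - s)
y(E) = -3 + E² (y(E) = -3 + E*E = -3 + E²)
(780221 - f(-550)) - y(q(S(6))) = (780221 - 1*(-1584)) - (-3 + (-7 - 2/(-1 + 2*6))²) = (780221 + 1584) - (-3 + (-7 - 2/(-1 + 12))²) = 781805 - (-3 + (-7 - 2/11)²) = 781805 - (-3 + (-79/11)²) = 781805 - (-3 + 6241/121) = 781805 - 1*5878/121 = 781805 - 5878/121 = 94592527/121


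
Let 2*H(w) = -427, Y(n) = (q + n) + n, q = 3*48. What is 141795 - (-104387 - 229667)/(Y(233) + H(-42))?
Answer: 113111543/793 ≈ 1.4264e+5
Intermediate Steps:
q = 144
Y(n) = 144 + 2*n (Y(n) = (144 + n) + n = 144 + 2*n)
H(w) = -427/2 (H(w) = (1/2)*(-427) = -427/2)
141795 - (-104387 - 229667)/(Y(233) + H(-42)) = 141795 - (-104387 - 229667)/((144 + 2*233) - 427/2) = 141795 - (-334054)/((144 + 466) - 427/2) = 141795 - (-334054)/(610 - 427/2) = 141795 - (-334054)/793/2 = 141795 - (-334054)*2/793 = 141795 - 1*(-668108/793) = 141795 + 668108/793 = 113111543/793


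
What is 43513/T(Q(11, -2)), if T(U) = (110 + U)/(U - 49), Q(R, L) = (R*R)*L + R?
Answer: 12183640/121 ≈ 1.0069e+5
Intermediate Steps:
Q(R, L) = R + L*R² (Q(R, L) = R²*L + R = L*R² + R = R + L*R²)
T(U) = (110 + U)/(-49 + U)
43513/T(Q(11, -2)) = 43513/(((110 + 11*(1 - 2*11))/(-49 + 11*(1 - 2*11)))) = 43513/(((110 + 11*(1 - 22))/(-49 + 11*(1 - 22)))) = 43513/(((110 + 11*(-21))/(-49 + 11*(-21)))) = 43513/(((110 - 231)/(-49 - 231))) = 43513/((-121/(-280))) = 43513/((-1/280*(-121))) = 43513/(121/280) = 43513*(280/121) = 12183640/121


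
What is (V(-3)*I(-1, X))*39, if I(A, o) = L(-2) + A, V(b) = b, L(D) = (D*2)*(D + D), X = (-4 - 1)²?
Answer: -1755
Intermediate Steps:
X = 25 (X = (-5)² = 25)
L(D) = 4*D² (L(D) = (2*D)*(2*D) = 4*D²)
I(A, o) = 16 + A (I(A, o) = 4*(-2)² + A = 4*4 + A = 16 + A)
(V(-3)*I(-1, X))*39 = -3*(16 - 1)*39 = -3*15*39 = -45*39 = -1755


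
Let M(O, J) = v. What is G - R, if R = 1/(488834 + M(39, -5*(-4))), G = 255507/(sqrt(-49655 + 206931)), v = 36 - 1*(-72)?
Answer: -1/488942 + 36501*sqrt(39319)/11234 ≈ 644.28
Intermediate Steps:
v = 108 (v = 36 + 72 = 108)
M(O, J) = 108
G = 36501*sqrt(39319)/11234 (G = 255507/(sqrt(157276)) = 255507/((2*sqrt(39319))) = 255507*(sqrt(39319)/78638) = 36501*sqrt(39319)/11234 ≈ 644.28)
R = 1/488942 (R = 1/(488834 + 108) = 1/488942 ≈ 2.0452e-6)
G - R = 36501*sqrt(39319)/11234 - 1*1/488942 = 36501*sqrt(39319)/11234 - 1/488942 = -1/488942 + 36501*sqrt(39319)/11234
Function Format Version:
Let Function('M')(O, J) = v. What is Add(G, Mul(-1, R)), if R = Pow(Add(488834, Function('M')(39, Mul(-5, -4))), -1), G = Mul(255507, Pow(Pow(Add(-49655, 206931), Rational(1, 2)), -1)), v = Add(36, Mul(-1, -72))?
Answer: Add(Rational(-1, 488942), Mul(Rational(36501, 11234), Pow(39319, Rational(1, 2)))) ≈ 644.28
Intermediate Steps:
v = 108 (v = Add(36, 72) = 108)
Function('M')(O, J) = 108
G = Mul(Rational(36501, 11234), Pow(39319, Rational(1, 2))) (G = Mul(255507, Pow(Pow(157276, Rational(1, 2)), -1)) = Mul(255507, Pow(Mul(2, Pow(39319, Rational(1, 2))), -1)) = Mul(255507, Mul(Rational(1, 78638), Pow(39319, Rational(1, 2)))) = Mul(Rational(36501, 11234), Pow(39319, Rational(1, 2))) ≈ 644.28)
R = Rational(1, 488942) (R = Pow(Add(488834, 108), -1) = Pow(488942, -1) = Rational(1, 488942) ≈ 2.0452e-6)
Add(G, Mul(-1, R)) = Add(Mul(Rational(36501, 11234), Pow(39319, Rational(1, 2))), Mul(-1, Rational(1, 488942))) = Add(Mul(Rational(36501, 11234), Pow(39319, Rational(1, 2))), Rational(-1, 488942)) = Add(Rational(-1, 488942), Mul(Rational(36501, 11234), Pow(39319, Rational(1, 2))))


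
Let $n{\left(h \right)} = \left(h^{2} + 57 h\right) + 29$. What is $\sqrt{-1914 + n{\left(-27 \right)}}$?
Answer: $7 i \sqrt{55} \approx 51.913 i$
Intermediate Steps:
$n{\left(h \right)} = 29 + h^{2} + 57 h$
$\sqrt{-1914 + n{\left(-27 \right)}} = \sqrt{-1914 + \left(29 + \left(-27\right)^{2} + 57 \left(-27\right)\right)} = \sqrt{-1914 + \left(29 + 729 - 1539\right)} = \sqrt{-1914 - 781} = \sqrt{-2695} = 7 i \sqrt{55}$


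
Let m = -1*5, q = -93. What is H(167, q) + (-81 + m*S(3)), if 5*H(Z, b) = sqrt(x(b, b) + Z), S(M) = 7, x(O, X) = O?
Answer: -116 + sqrt(74)/5 ≈ -114.28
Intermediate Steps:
m = -5
H(Z, b) = sqrt(Z + b)/5 (H(Z, b) = sqrt(b + Z)/5 = sqrt(Z + b)/5)
H(167, q) + (-81 + m*S(3)) = sqrt(167 - 93)/5 + (-81 - 5*7) = sqrt(74)/5 + (-81 - 35) = sqrt(74)/5 - 116 = -116 + sqrt(74)/5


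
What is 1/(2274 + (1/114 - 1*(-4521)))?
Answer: 114/774631 ≈ 0.00014717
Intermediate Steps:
1/(2274 + (1/114 - 1*(-4521))) = 1/(2274 + (1/114 + 4521)) = 1/(2274 + 515395/114) = 1/(774631/114) = 114/774631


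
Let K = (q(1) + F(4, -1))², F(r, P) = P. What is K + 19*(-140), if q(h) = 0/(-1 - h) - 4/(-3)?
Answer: -23939/9 ≈ -2659.9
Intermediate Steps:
q(h) = 4/3 (q(h) = 0 - 4*(-⅓) = 0 + 4/3 = 4/3)
K = ⅑ (K = (4/3 - 1)² = (⅓)² = ⅑ ≈ 0.11111)
K + 19*(-140) = ⅑ + 19*(-140) = ⅑ - 2660 = -23939/9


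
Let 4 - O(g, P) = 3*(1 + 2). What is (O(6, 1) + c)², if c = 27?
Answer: 484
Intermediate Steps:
O(g, P) = -5 (O(g, P) = 4 - 3*(1 + 2) = 4 - 3*3 = 4 - 1*9 = 4 - 9 = -5)
(O(6, 1) + c)² = (-5 + 27)² = 22² = 484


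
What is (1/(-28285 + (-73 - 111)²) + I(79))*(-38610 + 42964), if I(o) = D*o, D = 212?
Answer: 406241736586/5571 ≈ 7.2921e+7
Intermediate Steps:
I(o) = 212*o
(1/(-28285 + (-73 - 111)²) + I(79))*(-38610 + 42964) = (1/(-28285 + (-73 - 111)²) + 212*79)*(-38610 + 42964) = (1/(-28285 + (-184)²) + 16748)*4354 = (1/(-28285 + 33856) + 16748)*4354 = (1/5571 + 16748)*4354 = (93303109/5571)*4354 = 406241736586/5571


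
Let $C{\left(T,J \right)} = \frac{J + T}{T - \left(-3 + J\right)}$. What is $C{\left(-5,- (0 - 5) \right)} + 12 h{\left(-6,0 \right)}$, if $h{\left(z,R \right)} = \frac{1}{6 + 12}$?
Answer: $\frac{2}{3} \approx 0.66667$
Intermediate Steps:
$h{\left(z,R \right)} = \frac{1}{18}$
$C{\left(T,J \right)} = \frac{J + T}{3 + T - J}$
$C{\left(-5,- (0 - 5) \right)} + 12 h{\left(-6,0 \right)} = \frac{- (0 - 5) - 5}{3 - 5 - - (0 - 5)} + 12 \cdot \frac{1}{18} = \frac{\left(-1\right) \left(-5\right) - 5}{3 - 5 - \left(-1\right) \left(-5\right)} + \frac{2}{3} = \frac{5 - 5}{3 - 5 - 5} + \frac{2}{3} = \frac{1}{3 - 5 - 5} \cdot 0 + \frac{2}{3} = \frac{1}{-7} \cdot 0 + \frac{2}{3} = \left(- \frac{1}{7}\right) 0 + \frac{2}{3} = 0 + \frac{2}{3} = \frac{2}{3}$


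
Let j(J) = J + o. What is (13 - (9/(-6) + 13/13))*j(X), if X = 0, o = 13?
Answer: 351/2 ≈ 175.50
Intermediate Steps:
j(J) = 13 + J (j(J) = J + 13 = 13 + J)
(13 - (9/(-6) + 13/13))*j(X) = (13 - (9/(-6) + 13/13))*(13 + 0) = (13 - (9*(-⅙) + 13*(1/13)))*13 = (13 - (-3/2 + 1))*13 = (13 - 1*(-½))*13 = (13 + ½)*13 = (27/2)*13 = 351/2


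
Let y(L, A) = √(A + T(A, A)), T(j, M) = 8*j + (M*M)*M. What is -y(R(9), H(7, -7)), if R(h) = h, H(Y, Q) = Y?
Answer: -√406 ≈ -20.149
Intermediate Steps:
T(j, M) = M³ + 8*j (T(j, M) = 8*j + M²*M = 8*j + M³ = M³ + 8*j)
y(L, A) = √(A³ + 9*A) (y(L, A) = √(A + (A³ + 8*A)) = √(A³ + 9*A))
-y(R(9), H(7, -7)) = -√(7*(9 + 7²)) = -√(7*(9 + 49)) = -√(7*58) = -√406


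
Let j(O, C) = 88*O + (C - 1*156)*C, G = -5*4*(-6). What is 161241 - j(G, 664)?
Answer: -186631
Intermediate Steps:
G = 120 (G = -20*(-6) = 120)
j(O, C) = 88*O + C*(-156 + C) (j(O, C) = 88*O + (C - 156)*C = 88*O + (-156 + C)*C = 88*O + C*(-156 + C))
161241 - j(G, 664) = 161241 - (664**2 - 156*664 + 88*120) = 161241 - (440896 - 103584 + 10560) = 161241 - 1*347872 = 161241 - 347872 = -186631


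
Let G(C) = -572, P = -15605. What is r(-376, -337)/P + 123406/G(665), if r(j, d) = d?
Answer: -962778933/4463030 ≈ -215.72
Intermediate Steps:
r(-376, -337)/P + 123406/G(665) = -337/(-15605) + 123406/(-572) = -337*(-1/15605) + 123406*(-1/572) = 337/15605 - 61703/286 = -962778933/4463030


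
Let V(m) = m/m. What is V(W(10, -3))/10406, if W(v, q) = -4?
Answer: 1/10406 ≈ 9.6098e-5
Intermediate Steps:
V(m) = 1
V(W(10, -3))/10406 = 1/10406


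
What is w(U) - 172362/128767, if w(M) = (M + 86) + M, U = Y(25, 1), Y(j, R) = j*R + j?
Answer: 23778300/128767 ≈ 184.66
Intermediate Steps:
Y(j, R) = j + R*j (Y(j, R) = R*j + j = j + R*j)
U = 50 (U = 25*(1 + 1) = 25*2 = 50)
w(M) = 86 + 2*M (w(M) = (86 + M) + M = 86 + 2*M)
w(U) - 172362/128767 = (86 + 2*50) - 172362/128767 = (86 + 100) - 172362/128767 = 186 - 1*172362/128767 = 186 - 172362/128767 = 23778300/128767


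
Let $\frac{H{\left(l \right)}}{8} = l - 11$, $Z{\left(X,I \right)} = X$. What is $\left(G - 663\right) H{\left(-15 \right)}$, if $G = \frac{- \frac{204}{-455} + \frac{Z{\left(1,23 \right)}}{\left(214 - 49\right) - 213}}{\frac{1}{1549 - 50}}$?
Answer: $\frac{483757}{105} \approx 4607.2$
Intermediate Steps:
$H{\left(l \right)} = -88 + 8 l$ ($H{\left(l \right)} = 8 \left(l - 11\right) = 8 \left(-11 + l\right) = -88 + 8 l$)
$G = \frac{13996163}{21840}$ ($G = \frac{- \frac{204}{-455} + 1 \frac{1}{\left(214 - 49\right) - 213}}{\frac{1}{1549 - 50}} = \frac{\left(-204\right) \left(- \frac{1}{455}\right) + 1 \frac{1}{165 - 213}}{\frac{1}{1499}} = \left(\frac{204}{455} + 1 \frac{1}{-48}\right) \frac{1}{\frac{1}{1499}} = \left(\frac{204}{455} + 1 \left(- \frac{1}{48}\right)\right) 1499 = \left(\frac{204}{455} - \frac{1}{48}\right) 1499 = \frac{9337}{21840} \cdot 1499 = \frac{13996163}{21840} \approx 640.85$)
$\left(G - 663\right) H{\left(-15 \right)} = \left(\frac{13996163}{21840} - 663\right) \left(-88 + 8 \left(-15\right)\right) = - \frac{483757 \left(-88 - 120\right)}{21840} = \left(- \frac{483757}{21840}\right) \left(-208\right) = \frac{483757}{105}$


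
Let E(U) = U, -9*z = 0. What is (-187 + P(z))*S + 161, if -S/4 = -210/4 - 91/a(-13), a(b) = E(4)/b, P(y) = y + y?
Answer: 182112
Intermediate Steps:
z = 0 (z = -1/9*0 = 0)
P(y) = 2*y
a(b) = 4/b
S = -973 (S = -4*(-210/4 - 91/(4/(-13))) = -4*(-210*1/4 - 91/(4*(-1/13))) = -4*(-105/2 - 91/(-4/13)) = -4*(-105/2 - 91*(-13/4)) = -4*(-105/2 + 1183/4) = -4*973/4 = -973)
(-187 + P(z))*S + 161 = (-187 + 2*0)*(-973) + 161 = (-187 + 0)*(-973) + 161 = -187*(-973) + 161 = 181951 + 161 = 182112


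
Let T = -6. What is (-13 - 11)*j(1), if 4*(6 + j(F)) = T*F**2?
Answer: 180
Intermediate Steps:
j(F) = -6 - 3*F**2/2 (j(F) = -6 + (-6*F**2)/4 = -6 - 3*F**2/2)
(-13 - 11)*j(1) = (-13 - 11)*(-6 - 3/2*1**2) = -24*(-6 - 3/2*1) = -24*(-6 - 3/2) = -24*(-15/2) = 180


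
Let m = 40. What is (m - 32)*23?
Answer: 184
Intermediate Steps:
(m - 32)*23 = (40 - 32)*23 = 8*23 = 184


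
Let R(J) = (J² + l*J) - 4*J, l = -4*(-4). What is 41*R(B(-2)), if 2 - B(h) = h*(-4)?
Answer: -1476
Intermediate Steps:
l = 16
B(h) = 2 + 4*h (B(h) = 2 - h*(-4) = 2 - (-4)*h = 2 + 4*h)
R(J) = J² + 12*J (R(J) = (J² + 16*J) - 4*J = J² + 12*J)
41*R(B(-2)) = 41*((2 + 4*(-2))*(12 + (2 + 4*(-2)))) = 41*((2 - 8)*(12 + (2 - 8))) = 41*(-6*(12 - 6)) = 41*(-6*6) = 41*(-36) = -1476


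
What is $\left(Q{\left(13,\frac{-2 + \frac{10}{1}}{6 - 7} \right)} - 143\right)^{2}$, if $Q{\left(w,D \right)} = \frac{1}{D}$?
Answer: $\frac{1311025}{64} \approx 20485.0$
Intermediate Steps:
$\left(Q{\left(13,\frac{-2 + \frac{10}{1}}{6 - 7} \right)} - 143\right)^{2} = \left(\frac{1}{\left(-2 + \frac{10}{1}\right) \frac{1}{6 - 7}} - 143\right)^{2} = \left(\frac{1}{\left(-2 + 10 \cdot 1\right) \frac{1}{-1}} - 143\right)^{2} = \left(\frac{1}{\left(-2 + 10\right) \left(-1\right)} - 143\right)^{2} = \left(\frac{1}{8 \left(-1\right)} - 143\right)^{2} = \left(\frac{1}{-8} - 143\right)^{2} = \left(- \frac{1}{8} - 143\right)^{2} = \left(- \frac{1145}{8}\right)^{2} = \frac{1311025}{64}$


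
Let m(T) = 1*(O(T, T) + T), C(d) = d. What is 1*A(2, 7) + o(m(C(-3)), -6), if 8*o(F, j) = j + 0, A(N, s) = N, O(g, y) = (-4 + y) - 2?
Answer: 5/4 ≈ 1.2500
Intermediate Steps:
O(g, y) = -6 + y
m(T) = -6 + 2*T (m(T) = 1*((-6 + T) + T) = 1*(-6 + 2*T) = -6 + 2*T)
o(F, j) = j/8 (o(F, j) = (j + 0)/8 = j/8)
1*A(2, 7) + o(m(C(-3)), -6) = 1*2 + (⅛)*(-6) = 2 - ¾ = 5/4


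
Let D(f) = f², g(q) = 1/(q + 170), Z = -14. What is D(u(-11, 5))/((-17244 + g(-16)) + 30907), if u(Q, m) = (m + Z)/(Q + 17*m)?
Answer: 6237/5761034014 ≈ 1.0826e-6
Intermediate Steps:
u(Q, m) = (-14 + m)/(Q + 17*m) (u(Q, m) = (m - 14)/(Q + 17*m) = (-14 + m)/(Q + 17*m))
g(q) = 1/(170 + q)
D(u(-11, 5))/((-17244 + g(-16)) + 30907) = ((-14 + 5)/(-11 + 17*5))²/((-17244 + 1/(170 - 16)) + 30907) = (-9/(-11 + 85))²/((-17244 + 1/154) + 30907) = (-9/74)²/((-17244 + 1/154) + 30907) = ((1/74)*(-9))²/(-2655575/154 + 30907) = (-9/74)²/(2104103/154) = (81/5476)*(154/2104103) = 6237/5761034014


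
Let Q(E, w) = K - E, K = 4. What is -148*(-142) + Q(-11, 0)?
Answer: 21031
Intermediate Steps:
Q(E, w) = 4 - E
-148*(-142) + Q(-11, 0) = -148*(-142) + (4 - 1*(-11)) = 21016 + (4 + 11) = 21016 + 15 = 21031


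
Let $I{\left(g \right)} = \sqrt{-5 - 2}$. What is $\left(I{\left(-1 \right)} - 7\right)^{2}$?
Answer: $\left(7 - i \sqrt{7}\right)^{2} \approx 42.0 - 37.041 i$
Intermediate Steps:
$I{\left(g \right)} = i \sqrt{7}$ ($I{\left(g \right)} = \sqrt{-7} = i \sqrt{7}$)
$\left(I{\left(-1 \right)} - 7\right)^{2} = \left(i \sqrt{7} - 7\right)^{2} = \left(-7 + i \sqrt{7}\right)^{2}$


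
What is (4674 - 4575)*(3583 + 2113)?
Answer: 563904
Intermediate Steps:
(4674 - 4575)*(3583 + 2113) = 99*5696 = 563904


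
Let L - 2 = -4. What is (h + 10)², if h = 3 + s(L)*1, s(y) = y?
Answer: 121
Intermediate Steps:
L = -2 (L = 2 - 4 = -2)
h = 1 (h = 3 - 2*1 = 3 - 2 = 1)
(h + 10)² = (1 + 10)² = 11² = 121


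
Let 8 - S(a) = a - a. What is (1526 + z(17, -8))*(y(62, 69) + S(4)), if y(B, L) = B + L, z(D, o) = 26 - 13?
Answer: 213921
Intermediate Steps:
z(D, o) = 13
S(a) = 8 (S(a) = 8 - (a - a) = 8 - 1*0 = 8 + 0 = 8)
(1526 + z(17, -8))*(y(62, 69) + S(4)) = (1526 + 13)*((62 + 69) + 8) = 1539*(131 + 8) = 1539*139 = 213921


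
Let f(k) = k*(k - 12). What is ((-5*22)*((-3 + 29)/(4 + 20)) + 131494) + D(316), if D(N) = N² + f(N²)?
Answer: 59821522169/6 ≈ 9.9703e+9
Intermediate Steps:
f(k) = k*(-12 + k)
D(N) = N² + N²*(-12 + N²)
((-5*22)*((-3 + 29)/(4 + 20)) + 131494) + D(316) = ((-5*22)*((-3 + 29)/(4 + 20)) + 131494) + 316²*(-11 + 316²) = (-2860/24 + 131494) + 99856*(-11 + 99856) = (-2860/24 + 131494) + 99856*99845 = (-110*13/12 + 131494) + 9970122320 = (-715/6 + 131494) + 9970122320 = 788249/6 + 9970122320 = 59821522169/6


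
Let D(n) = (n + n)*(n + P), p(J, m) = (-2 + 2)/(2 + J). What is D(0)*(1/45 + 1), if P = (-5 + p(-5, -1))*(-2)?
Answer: 0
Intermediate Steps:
p(J, m) = 0 (p(J, m) = 0/(2 + J) = 0)
P = 10 (P = (-5 + 0)*(-2) = -5*(-2) = 10)
D(n) = 2*n*(10 + n) (D(n) = (n + n)*(n + 10) = (2*n)*(10 + n) = 2*n*(10 + n))
D(0)*(1/45 + 1) = (2*0*(10 + 0))*(1/45 + 1) = (2*0*10)*(1/45 + 1) = 0*(46/45) = 0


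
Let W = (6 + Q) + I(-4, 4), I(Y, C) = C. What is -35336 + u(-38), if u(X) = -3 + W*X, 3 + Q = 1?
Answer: -35643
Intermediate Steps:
Q = -2 (Q = -3 + 1 = -2)
W = 8 (W = (6 - 2) + 4 = 4 + 4 = 8)
u(X) = -3 + 8*X
-35336 + u(-38) = -35336 + (-3 + 8*(-38)) = -35336 + (-3 - 304) = -35336 - 307 = -35643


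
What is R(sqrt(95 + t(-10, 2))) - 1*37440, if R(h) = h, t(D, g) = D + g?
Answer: -37440 + sqrt(87) ≈ -37431.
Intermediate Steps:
R(sqrt(95 + t(-10, 2))) - 1*37440 = sqrt(95 + (-10 + 2)) - 1*37440 = sqrt(95 - 8) - 37440 = sqrt(87) - 37440 = -37440 + sqrt(87)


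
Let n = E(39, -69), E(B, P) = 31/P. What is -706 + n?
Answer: -48745/69 ≈ -706.45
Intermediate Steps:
n = -31/69 (n = 31/(-69) = 31*(-1/69) = -31/69 ≈ -0.44928)
-706 + n = -706 - 31/69 = -48745/69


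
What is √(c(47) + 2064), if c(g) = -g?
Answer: √2017 ≈ 44.911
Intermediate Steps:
√(c(47) + 2064) = √(-1*47 + 2064) = √(-47 + 2064) = √2017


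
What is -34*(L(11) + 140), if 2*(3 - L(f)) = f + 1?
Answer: -4658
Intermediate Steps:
L(f) = 5/2 - f/2 (L(f) = 3 - (f + 1)/2 = 3 - (1 + f)/2 = 3 + (-½ - f/2) = 5/2 - f/2)
-34*(L(11) + 140) = -34*((5/2 - ½*11) + 140) = -34*((5/2 - 11/2) + 140) = -34*(-3 + 140) = -34*137 = -4658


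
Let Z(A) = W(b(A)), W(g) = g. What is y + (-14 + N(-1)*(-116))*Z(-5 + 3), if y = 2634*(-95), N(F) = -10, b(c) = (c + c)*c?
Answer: -241062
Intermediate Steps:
b(c) = 2*c**2 (b(c) = (2*c)*c = 2*c**2)
Z(A) = 2*A**2
y = -250230
y + (-14 + N(-1)*(-116))*Z(-5 + 3) = -250230 + (-14 - 10*(-116))*(2*(-5 + 3)**2) = -250230 + (-14 + 1160)*(2*(-2)**2) = -250230 + 1146*(2*4) = -250230 + 1146*8 = -250230 + 9168 = -241062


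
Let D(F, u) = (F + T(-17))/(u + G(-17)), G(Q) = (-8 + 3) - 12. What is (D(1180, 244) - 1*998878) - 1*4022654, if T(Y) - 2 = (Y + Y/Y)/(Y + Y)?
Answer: -19378071886/3859 ≈ -5.0215e+6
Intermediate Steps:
G(Q) = -17 (G(Q) = -5 - 12 = -17)
T(Y) = 2 + (1 + Y)/(2*Y) (T(Y) = 2 + (Y + Y/Y)/(Y + Y) = 2 + (Y + 1)/((2*Y)) = 2 + (1 + Y)*(1/(2*Y)) = 2 + (1 + Y)/(2*Y))
D(F, u) = (42/17 + F)/(-17 + u) (D(F, u) = (F + (½)*(1 + 5*(-17))/(-17))/(u - 17) = (F + (½)*(-1/17)*(1 - 85))/(-17 + u) = (F + (½)*(-1/17)*(-84))/(-17 + u) = (F + 42/17)/(-17 + u) = (42/17 + F)/(-17 + u))
(D(1180, 244) - 1*998878) - 1*4022654 = ((42/17 + 1180)/(-17 + 244) - 1*998878) - 1*4022654 = ((20102/17)/227 - 998878) - 4022654 = ((1/227)*(20102/17) - 998878) - 4022654 = (20102/3859 - 998878) - 4022654 = -3854650100/3859 - 4022654 = -19378071886/3859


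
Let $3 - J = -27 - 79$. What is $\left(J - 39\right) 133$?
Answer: $9310$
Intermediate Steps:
$J = 109$ ($J = 3 - \left(-27 - 79\right) = 3 - -106 = 3 + 106 = 109$)
$\left(J - 39\right) 133 = \left(109 - 39\right) 133 = 70 \cdot 133 = 9310$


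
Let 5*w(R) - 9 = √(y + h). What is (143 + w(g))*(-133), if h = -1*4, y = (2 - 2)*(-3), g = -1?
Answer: -96292/5 - 266*I/5 ≈ -19258.0 - 53.2*I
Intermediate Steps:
y = 0 (y = 0*(-3) = 0)
h = -4
w(R) = 9/5 + 2*I/5 (w(R) = 9/5 + √(0 - 4)/5 = 9/5 + √(-4)/5 = 9/5 + (2*I)/5 = 9/5 + 2*I/5)
(143 + w(g))*(-133) = (143 + (9/5 + 2*I/5))*(-133) = (724/5 + 2*I/5)*(-133) = -96292/5 - 266*I/5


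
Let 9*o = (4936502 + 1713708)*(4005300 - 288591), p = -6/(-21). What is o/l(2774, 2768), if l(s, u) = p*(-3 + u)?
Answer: 823896511963/237 ≈ 3.4764e+9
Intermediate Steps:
p = 2/7 (p = -6*(-1/21) = 2/7 ≈ 0.28571)
l(s, u) = -6/7 + 2*u/7 (l(s, u) = 2*(-3 + u)/7 = -6/7 + 2*u/7)
o = 8238965119630/3 (o = ((4936502 + 1713708)*(4005300 - 288591))/9 = (6650210*3716709)/9 = (⅑)*24716895358890 = 8238965119630/3 ≈ 2.7463e+12)
o/l(2774, 2768) = 8238965119630/(3*(-6/7 + (2/7)*2768)) = 8238965119630/(3*(-6/7 + 5536/7)) = (8238965119630/3)/790 = (8238965119630/3)*(1/790) = 823896511963/237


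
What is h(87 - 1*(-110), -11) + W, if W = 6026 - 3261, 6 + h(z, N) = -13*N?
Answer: 2902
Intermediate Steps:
h(z, N) = -6 - 13*N
W = 2765
h(87 - 1*(-110), -11) + W = (-6 - 13*(-11)) + 2765 = (-6 + 143) + 2765 = 137 + 2765 = 2902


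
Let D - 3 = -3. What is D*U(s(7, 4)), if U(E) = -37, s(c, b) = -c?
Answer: 0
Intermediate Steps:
D = 0 (D = 3 - 3 = 0)
D*U(s(7, 4)) = 0*(-37) = 0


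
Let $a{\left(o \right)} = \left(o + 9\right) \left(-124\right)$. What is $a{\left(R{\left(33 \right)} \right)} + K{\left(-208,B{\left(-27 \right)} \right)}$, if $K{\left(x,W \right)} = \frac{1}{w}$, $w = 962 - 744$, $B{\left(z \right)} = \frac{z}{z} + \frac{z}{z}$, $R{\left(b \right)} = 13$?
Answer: $- \frac{594703}{218} \approx -2728.0$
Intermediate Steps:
$B{\left(z \right)} = 2$ ($B{\left(z \right)} = 1 + 1 = 2$)
$a{\left(o \right)} = -1116 - 124 o$ ($a{\left(o \right)} = \left(9 + o\right) \left(-124\right) = -1116 - 124 o$)
$w = 218$
$K{\left(x,W \right)} = \frac{1}{218}$
$a{\left(R{\left(33 \right)} \right)} + K{\left(-208,B{\left(-27 \right)} \right)} = \left(-1116 - 1612\right) + \frac{1}{218} = -2728 + \frac{1}{218} = - \frac{594703}{218}$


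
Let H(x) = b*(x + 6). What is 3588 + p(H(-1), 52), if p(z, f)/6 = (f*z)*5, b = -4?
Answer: -27612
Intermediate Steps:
H(x) = -24 - 4*x (H(x) = -4*(x + 6) = -4*(6 + x) = -24 - 4*x)
p(z, f) = 30*f*z (p(z, f) = 6*((f*z)*5) = 6*(5*f*z) = 30*f*z)
3588 + p(H(-1), 52) = 3588 + 30*52*(-24 - 4*(-1)) = 3588 + 30*52*(-24 + 4) = 3588 + 30*52*(-20) = 3588 - 31200 = -27612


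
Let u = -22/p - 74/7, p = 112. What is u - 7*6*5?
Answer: -12363/56 ≈ -220.77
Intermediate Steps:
u = -603/56 (u = -22/112 - 74/7 = -22*1/112 - 74*⅐ = -11/56 - 74/7 = -603/56 ≈ -10.768)
u - 7*6*5 = -603/56 - 7*6*5 = -603/56 - 42*5 = -603/56 - 1*210 = -603/56 - 210 = -12363/56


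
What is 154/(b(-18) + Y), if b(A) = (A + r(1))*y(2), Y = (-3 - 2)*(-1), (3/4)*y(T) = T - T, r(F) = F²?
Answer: 154/5 ≈ 30.800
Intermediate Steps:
y(T) = 0 (y(T) = 4*(T - T)/3 = (4/3)*0 = 0)
Y = 5 (Y = -5*(-1) = 5)
b(A) = 0 (b(A) = (A + 1²)*0 = (A + 1)*0 = (1 + A)*0 = 0)
154/(b(-18) + Y) = 154/(0 + 5) = 154/5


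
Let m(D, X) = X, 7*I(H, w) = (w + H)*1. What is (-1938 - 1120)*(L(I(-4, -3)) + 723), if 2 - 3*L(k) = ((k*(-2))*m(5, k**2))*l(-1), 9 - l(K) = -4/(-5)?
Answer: -10981278/5 ≈ -2.1963e+6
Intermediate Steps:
l(K) = 41/5 (l(K) = 9 - (-4)/(-5) = 9 - (-4)*(-1)/5 = 9 - 1*4/5 = 9 - 4/5 = 41/5)
I(H, w) = H/7 + w/7 (I(H, w) = ((w + H)*1)/7 = ((H + w)*1)/7 = (H + w)/7 = H/7 + w/7)
L(k) = 2/3 + 82*k**3/15 (L(k) = 2/3 - (k*(-2))*k**2*41/(3*5) = 2/3 - (-2*k)*k**2*41/(3*5) = 2/3 - (-2*k**3)*41/(3*5) = 2/3 - (-82)*k**3/15 = 2/3 + 82*k**3/15)
(-1938 - 1120)*(L(I(-4, -3)) + 723) = (-1938 - 1120)*((2/3 + 82*((1/7)*(-4) + (1/7)*(-3))**3/15) + 723) = -3058*((2/3 + 82*(-4/7 - 3/7)**3/15) + 723) = -3058*((2/3 + (82/15)*(-1)**3) + 723) = -3058*((2/3 + (82/15)*(-1)) + 723) = -3058*((2/3 - 82/15) + 723) = -3058*(-24/5 + 723) = -3058*3591/5 = -10981278/5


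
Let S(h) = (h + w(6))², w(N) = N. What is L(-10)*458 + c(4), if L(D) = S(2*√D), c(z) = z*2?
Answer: -1824 + 10992*I*√10 ≈ -1824.0 + 34760.0*I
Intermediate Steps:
S(h) = (6 + h)² (S(h) = (h + 6)² = (6 + h)²)
c(z) = 2*z
L(D) = (6 + 2*√D)²
L(-10)*458 + c(4) = (4*(3 + √(-10))²)*458 + 2*4 = (4*(3 + I*√10)²)*458 + 8 = 1832*(3 + I*√10)² + 8 = 8 + 1832*(3 + I*√10)²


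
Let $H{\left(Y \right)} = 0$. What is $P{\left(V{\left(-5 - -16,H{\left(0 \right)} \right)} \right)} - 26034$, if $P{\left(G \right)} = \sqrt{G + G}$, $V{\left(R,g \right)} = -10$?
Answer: $-26034 + 2 i \sqrt{5} \approx -26034.0 + 4.4721 i$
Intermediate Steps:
$P{\left(G \right)} = \sqrt{2} \sqrt{G}$ ($P{\left(G \right)} = \sqrt{2 G} = \sqrt{2} \sqrt{G}$)
$P{\left(V{\left(-5 - -16,H{\left(0 \right)} \right)} \right)} - 26034 = \sqrt{2} \sqrt{-10} - 26034 = \sqrt{2} i \sqrt{10} - 26034 = 2 i \sqrt{5} - 26034 = -26034 + 2 i \sqrt{5}$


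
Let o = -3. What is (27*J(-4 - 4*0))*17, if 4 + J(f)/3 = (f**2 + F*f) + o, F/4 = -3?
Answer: 78489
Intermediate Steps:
F = -12 (F = 4*(-3) = -12)
J(f) = -21 - 36*f + 3*f**2 (J(f) = -12 + 3*((f**2 - 12*f) - 3) = -12 + 3*(-3 + f**2 - 12*f) = -12 + (-9 - 36*f + 3*f**2) = -21 - 36*f + 3*f**2)
(27*J(-4 - 4*0))*17 = (27*(-21 - 36*(-4 - 4*0) + 3*(-4 - 4*0)**2))*17 = (27*(-21 - 36*(-4 + 0) + 3*(-4 + 0)**2))*17 = (27*(-21 - 36*(-4) + 3*(-4)**2))*17 = (27*(-21 + 144 + 3*16))*17 = (27*(-21 + 144 + 48))*17 = (27*171)*17 = 4617*17 = 78489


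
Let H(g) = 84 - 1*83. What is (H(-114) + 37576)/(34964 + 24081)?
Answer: 37577/59045 ≈ 0.63641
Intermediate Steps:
H(g) = 1 (H(g) = 84 - 83 = 1)
(H(-114) + 37576)/(34964 + 24081) = (1 + 37576)/(34964 + 24081) = 37577/59045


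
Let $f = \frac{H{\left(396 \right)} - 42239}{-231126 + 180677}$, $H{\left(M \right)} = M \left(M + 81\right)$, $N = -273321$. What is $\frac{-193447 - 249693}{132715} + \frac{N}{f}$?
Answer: $\frac{365982354514963}{3892610579} \approx 94020.0$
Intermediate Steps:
$H{\left(M \right)} = M \left(81 + M\right)$
$f = - \frac{146653}{50449}$ ($f = \frac{396 \left(81 + 396\right) - 42239}{-231126 + 180677} = \frac{396 \cdot 477 - 42239}{-50449} = \left(188892 - 42239\right) \left(- \frac{1}{50449}\right) = 146653 \left(- \frac{1}{50449}\right) = - \frac{146653}{50449} \approx -2.907$)
$\frac{-193447 - 249693}{132715} + \frac{N}{f} = \frac{-193447 - 249693}{132715} - \frac{273321}{- \frac{146653}{50449}} = \left(-193447 - 249693\right) \frac{1}{132715} - - \frac{13788771129}{146653} = \left(-443140\right) \frac{1}{132715} + \frac{13788771129}{146653} = - \frac{88628}{26543} + \frac{13788771129}{146653} = \frac{365982354514963}{3892610579}$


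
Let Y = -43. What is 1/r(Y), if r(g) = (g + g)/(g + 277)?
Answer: -117/43 ≈ -2.7209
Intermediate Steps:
r(g) = 2*g/(277 + g) (r(g) = (2*g)/(277 + g) = 2*g/(277 + g))
1/r(Y) = 1/(2*(-43)/(277 - 43)) = 1/(2*(-43)/234) = 1/(2*(-43)*(1/234)) = 1/(-43/117) = -117/43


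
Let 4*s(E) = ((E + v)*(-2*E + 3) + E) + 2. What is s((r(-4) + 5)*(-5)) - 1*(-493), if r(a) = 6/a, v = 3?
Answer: 2811/8 ≈ 351.38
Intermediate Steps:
s(E) = ½ + E/4 + (3 + E)*(3 - 2*E)/4 (s(E) = (((E + 3)*(-2*E + 3) + E) + 2)/4 = (((3 + E)*(3 - 2*E) + E) + 2)/4 = ((E + (3 + E)*(3 - 2*E)) + 2)/4 = (2 + E + (3 + E)*(3 - 2*E))/4 = ½ + E/4 + (3 + E)*(3 - 2*E)/4)
s((r(-4) + 5)*(-5)) - 1*(-493) = (11/4 - (6/(-4) + 5)*(-5)/2 - 25*(6/(-4) + 5)²/2) - 1*(-493) = (11/4 - (6*(-¼) + 5)*(-5)/2 - 25*(6*(-¼) + 5)²/2) + 493 = (11/4 - (-3/2 + 5)*(-5)/2 - 25*(-3/2 + 5)²/2) + 493 = (11/4 - 7*(-5)/4 - ((7/2)*(-5))²/2) + 493 = (11/4 - ½*(-35/2) - (-35/2)²/2) + 493 = (11/4 + 35/4 - ½*1225/4) + 493 = (11/4 + 35/4 - 1225/8) + 493 = -1133/8 + 493 = 2811/8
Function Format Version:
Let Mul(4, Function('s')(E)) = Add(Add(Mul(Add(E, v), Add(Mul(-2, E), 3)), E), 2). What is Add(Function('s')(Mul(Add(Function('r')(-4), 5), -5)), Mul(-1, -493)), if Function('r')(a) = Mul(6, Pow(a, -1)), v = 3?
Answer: Rational(2811, 8) ≈ 351.38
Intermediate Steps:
Function('s')(E) = Add(Rational(1, 2), Mul(Rational(1, 4), E), Mul(Rational(1, 4), Add(3, E), Add(3, Mul(-2, E)))) (Function('s')(E) = Mul(Rational(1, 4), Add(Add(Mul(Add(E, 3), Add(Mul(-2, E), 3)), E), 2)) = Mul(Rational(1, 4), Add(Add(Mul(Add(3, E), Add(3, Mul(-2, E))), E), 2)) = Mul(Rational(1, 4), Add(Add(E, Mul(Add(3, E), Add(3, Mul(-2, E)))), 2)) = Mul(Rational(1, 4), Add(2, E, Mul(Add(3, E), Add(3, Mul(-2, E))))) = Add(Rational(1, 2), Mul(Rational(1, 4), E), Mul(Rational(1, 4), Add(3, E), Add(3, Mul(-2, E)))))
Add(Function('s')(Mul(Add(Function('r')(-4), 5), -5)), Mul(-1, -493)) = Add(Add(Rational(11, 4), Mul(Rational(-1, 2), Mul(Add(Mul(6, Pow(-4, -1)), 5), -5)), Mul(Rational(-1, 2), Pow(Mul(Add(Mul(6, Pow(-4, -1)), 5), -5), 2))), Mul(-1, -493)) = Add(Add(Rational(11, 4), Mul(Rational(-1, 2), Mul(Add(Mul(6, Rational(-1, 4)), 5), -5)), Mul(Rational(-1, 2), Pow(Mul(Add(Mul(6, Rational(-1, 4)), 5), -5), 2))), 493) = Add(Add(Rational(11, 4), Mul(Rational(-1, 2), Mul(Add(Rational(-3, 2), 5), -5)), Mul(Rational(-1, 2), Pow(Mul(Add(Rational(-3, 2), 5), -5), 2))), 493) = Add(Add(Rational(11, 4), Mul(Rational(-1, 2), Mul(Rational(7, 2), -5)), Mul(Rational(-1, 2), Pow(Mul(Rational(7, 2), -5), 2))), 493) = Add(Add(Rational(11, 4), Mul(Rational(-1, 2), Rational(-35, 2)), Mul(Rational(-1, 2), Pow(Rational(-35, 2), 2))), 493) = Add(Add(Rational(11, 4), Rational(35, 4), Mul(Rational(-1, 2), Rational(1225, 4))), 493) = Add(Add(Rational(11, 4), Rational(35, 4), Rational(-1225, 8)), 493) = Add(Rational(-1133, 8), 493) = Rational(2811, 8)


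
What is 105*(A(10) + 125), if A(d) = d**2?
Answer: 23625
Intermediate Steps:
105*(A(10) + 125) = 105*(10**2 + 125) = 105*(100 + 125) = 105*225 = 23625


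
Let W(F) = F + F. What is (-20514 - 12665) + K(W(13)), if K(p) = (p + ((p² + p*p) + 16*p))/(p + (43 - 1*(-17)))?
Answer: -1425800/43 ≈ -33158.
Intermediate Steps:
W(F) = 2*F
K(p) = (2*p² + 17*p)/(60 + p) (K(p) = (p + ((p² + p²) + 16*p))/(p + (43 + 17)) = (p + (2*p² + 16*p))/(p + 60) = (2*p² + 17*p)/(60 + p))
(-20514 - 12665) + K(W(13)) = (-20514 - 12665) + (2*13)*(17 + 2*(2*13))/(60 + 2*13) = -33179 + 26*(17 + 2*26)/(60 + 26) = -33179 + 26*(17 + 52)/86 = -33179 + 26*(1/86)*69 = -33179 + 897/43 = -1425800/43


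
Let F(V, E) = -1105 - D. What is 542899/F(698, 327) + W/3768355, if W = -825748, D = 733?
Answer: -2047353885969/6926236490 ≈ -295.59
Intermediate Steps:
F(V, E) = -1838 (F(V, E) = -1105 - 1*733 = -1105 - 733 = -1838)
542899/F(698, 327) + W/3768355 = 542899/(-1838) - 825748/3768355 = 542899*(-1/1838) - 825748*1/3768355 = -542899/1838 - 825748/3768355 = -2047353885969/6926236490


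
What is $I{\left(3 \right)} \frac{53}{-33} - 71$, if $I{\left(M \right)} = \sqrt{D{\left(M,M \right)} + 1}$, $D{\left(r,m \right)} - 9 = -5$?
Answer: $-71 - \frac{53 \sqrt{5}}{33} \approx -74.591$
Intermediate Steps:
$D{\left(r,m \right)} = 4$ ($D{\left(r,m \right)} = 9 - 5 = 4$)
$I{\left(M \right)} = \sqrt{5}$ ($I{\left(M \right)} = \sqrt{4 + 1} = \sqrt{5}$)
$I{\left(3 \right)} \frac{53}{-33} - 71 = \sqrt{5} \frac{53}{-33} - 71 = \sqrt{5} \cdot 53 \left(- \frac{1}{33}\right) - 71 = \sqrt{5} \left(- \frac{53}{33}\right) - 71 = - \frac{53 \sqrt{5}}{33} - 71 = -71 - \frac{53 \sqrt{5}}{33}$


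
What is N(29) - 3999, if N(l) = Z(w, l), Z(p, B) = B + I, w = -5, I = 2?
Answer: -3968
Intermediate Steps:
Z(p, B) = 2 + B (Z(p, B) = B + 2 = 2 + B)
N(l) = 2 + l
N(29) - 3999 = (2 + 29) - 3999 = 31 - 3999 = -3968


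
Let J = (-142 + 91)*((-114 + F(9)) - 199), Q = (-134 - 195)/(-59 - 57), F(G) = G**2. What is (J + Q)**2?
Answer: 1884692411281/13456 ≈ 1.4006e+8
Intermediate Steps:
Q = 329/116 (Q = -329/(-116) = -329*(-1/116) = 329/116 ≈ 2.8362)
J = 11832 (J = (-142 + 91)*((-114 + 9**2) - 199) = -51*((-114 + 81) - 199) = -51*(-33 - 199) = -51*(-232) = 11832)
(J + Q)**2 = (11832 + 329/116)**2 = (1372841/116)**2 = 1884692411281/13456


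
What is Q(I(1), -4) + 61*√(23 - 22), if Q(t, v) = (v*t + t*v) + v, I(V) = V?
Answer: 49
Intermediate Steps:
Q(t, v) = v + 2*t*v (Q(t, v) = (t*v + t*v) + v = 2*t*v + v = v + 2*t*v)
Q(I(1), -4) + 61*√(23 - 22) = -4*(1 + 2*1) + 61*√(23 - 22) = -4*(1 + 2) + 61*√1 = -4*3 + 61*1 = -12 + 61 = 49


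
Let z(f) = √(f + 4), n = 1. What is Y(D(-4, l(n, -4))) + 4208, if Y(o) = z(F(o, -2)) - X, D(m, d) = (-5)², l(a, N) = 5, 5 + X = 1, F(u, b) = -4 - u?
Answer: 4212 + 5*I ≈ 4212.0 + 5.0*I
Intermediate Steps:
X = -4 (X = -5 + 1 = -4)
z(f) = √(4 + f)
D(m, d) = 25
Y(o) = 4 + √(-o) (Y(o) = √(4 + (-4 - o)) - 1*(-4) = √(-o) + 4 = 4 + √(-o))
Y(D(-4, l(n, -4))) + 4208 = (4 + √(-1*25)) + 4208 = (4 + √(-25)) + 4208 = (4 + 5*I) + 4208 = 4212 + 5*I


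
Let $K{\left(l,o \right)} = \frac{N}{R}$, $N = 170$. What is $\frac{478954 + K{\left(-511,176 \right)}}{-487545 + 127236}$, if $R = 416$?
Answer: $- \frac{99622517}{74944272} \approx -1.3293$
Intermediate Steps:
$K{\left(l,o \right)} = \frac{85}{208}$ ($K{\left(l,o \right)} = \frac{170}{416} = 170 \cdot \frac{1}{416} = \frac{85}{208}$)
$\frac{478954 + K{\left(-511,176 \right)}}{-487545 + 127236} = \frac{478954 + \frac{85}{208}}{-487545 + 127236} = \frac{99622517}{208 \left(-360309\right)} = \frac{99622517}{208} \left(- \frac{1}{360309}\right) = - \frac{99622517}{74944272}$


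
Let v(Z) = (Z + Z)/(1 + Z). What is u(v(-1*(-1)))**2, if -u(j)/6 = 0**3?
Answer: 0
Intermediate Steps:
v(Z) = 2*Z/(1 + Z) (v(Z) = (2*Z)/(1 + Z) = 2*Z/(1 + Z))
u(j) = 0 (u(j) = -6*0**3 = -6*0 = 0)
u(v(-1*(-1)))**2 = 0**2 = 0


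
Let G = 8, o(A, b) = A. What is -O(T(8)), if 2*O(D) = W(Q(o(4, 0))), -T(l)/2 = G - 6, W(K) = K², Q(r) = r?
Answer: -8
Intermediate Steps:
T(l) = -4 (T(l) = -2*(8 - 6) = -2*2 = -4)
O(D) = 8 (O(D) = (½)*4² = (½)*16 = 8)
-O(T(8)) = -1*8 = -8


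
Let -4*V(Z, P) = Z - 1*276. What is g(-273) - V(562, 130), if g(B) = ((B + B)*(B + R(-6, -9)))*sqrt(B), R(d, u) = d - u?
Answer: 143/2 + 147420*I*sqrt(273) ≈ 71.5 + 2.4358e+6*I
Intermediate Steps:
V(Z, P) = 69 - Z/4 (V(Z, P) = -(Z - 1*276)/4 = -(Z - 276)/4 = -(-276 + Z)/4 = 69 - Z/4)
g(B) = 2*B**(3/2)*(3 + B) (g(B) = ((B + B)*(B + (-6 - 1*(-9))))*sqrt(B) = ((2*B)*(B + (-6 + 9)))*sqrt(B) = ((2*B)*(B + 3))*sqrt(B) = ((2*B)*(3 + B))*sqrt(B) = (2*B*(3 + B))*sqrt(B) = 2*B**(3/2)*(3 + B))
g(-273) - V(562, 130) = 2*(-273)**(3/2)*(3 - 273) - (69 - 1/4*562) = 2*(-273*I*sqrt(273))*(-270) - (69 - 281/2) = 147420*I*sqrt(273) - 1*(-143/2) = 147420*I*sqrt(273) + 143/2 = 143/2 + 147420*I*sqrt(273)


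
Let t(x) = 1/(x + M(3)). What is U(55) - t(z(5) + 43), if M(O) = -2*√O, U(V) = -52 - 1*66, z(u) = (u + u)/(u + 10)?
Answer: -2012647/17053 - 18*√3/17053 ≈ -118.02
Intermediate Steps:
z(u) = 2*u/(10 + u) (z(u) = (2*u)/(10 + u) = 2*u/(10 + u))
U(V) = -118 (U(V) = -52 - 66 = -118)
t(x) = 1/(x - 2*√3)
U(55) - t(z(5) + 43) = -118 - 1/((2*5/(10 + 5) + 43) - 2*√3) = -118 - 1/((2*5/15 + 43) - 2*√3) = -118 - 1/((2*5*(1/15) + 43) - 2*√3) = -118 - 1/((⅔ + 43) - 2*√3) = -118 - 1/(131/3 - 2*√3)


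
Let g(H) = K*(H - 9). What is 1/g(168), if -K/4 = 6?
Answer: -1/3816 ≈ -0.00026205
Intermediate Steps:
K = -24 (K = -4*6 = -24)
g(H) = 216 - 24*H (g(H) = -24*(H - 9) = -24*(-9 + H) = 216 - 24*H)
1/g(168) = 1/(216 - 24*168) = 1/(216 - 4032) = 1/(-3816) = -1/3816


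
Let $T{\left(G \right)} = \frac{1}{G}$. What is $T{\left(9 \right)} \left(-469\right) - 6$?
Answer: $- \frac{523}{9} \approx -58.111$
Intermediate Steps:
$T{\left(9 \right)} \left(-469\right) - 6 = \frac{1}{9} \left(-469\right) - 6 = - \frac{469}{9} - 6 = - \frac{523}{9}$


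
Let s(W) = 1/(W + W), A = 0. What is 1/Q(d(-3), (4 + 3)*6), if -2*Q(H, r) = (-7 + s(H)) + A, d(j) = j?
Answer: 12/43 ≈ 0.27907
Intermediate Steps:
s(W) = 1/(2*W)
Q(H, r) = 7/2 - 1/(4*H) (Q(H, r) = -((-7 + 1/(2*H)) + 0)/2 = -(-7 + 1/(2*H))/2 = 7/2 - 1/(4*H))
1/Q(d(-3), (4 + 3)*6) = 1/((¼)*(-1 + 14*(-3))/(-3)) = 1/((¼)*(-⅓)*(-1 - 42)) = 1/((¼)*(-⅓)*(-43)) = 1/(43/12) = 12/43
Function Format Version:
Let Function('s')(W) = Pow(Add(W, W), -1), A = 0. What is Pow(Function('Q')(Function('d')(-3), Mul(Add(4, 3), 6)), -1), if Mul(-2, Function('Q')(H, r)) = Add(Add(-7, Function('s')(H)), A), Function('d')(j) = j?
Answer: Rational(12, 43) ≈ 0.27907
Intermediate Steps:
Function('s')(W) = Mul(Rational(1, 2), Pow(W, -1)) (Function('s')(W) = Pow(Mul(2, W), -1) = Mul(Rational(1, 2), Pow(W, -1)))
Function('Q')(H, r) = Add(Rational(7, 2), Mul(Rational(-1, 4), Pow(H, -1))) (Function('Q')(H, r) = Mul(Rational(-1, 2), Add(Add(-7, Mul(Rational(1, 2), Pow(H, -1))), 0)) = Mul(Rational(-1, 2), Add(-7, Mul(Rational(1, 2), Pow(H, -1)))) = Add(Rational(7, 2), Mul(Rational(-1, 4), Pow(H, -1))))
Pow(Function('Q')(Function('d')(-3), Mul(Add(4, 3), 6)), -1) = Pow(Mul(Rational(1, 4), Pow(-3, -1), Add(-1, Mul(14, -3))), -1) = Pow(Mul(Rational(1, 4), Rational(-1, 3), Add(-1, -42)), -1) = Pow(Mul(Rational(1, 4), Rational(-1, 3), -43), -1) = Pow(Rational(43, 12), -1) = Rational(12, 43)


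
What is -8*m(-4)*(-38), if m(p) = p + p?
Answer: -2432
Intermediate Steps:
m(p) = 2*p
-8*m(-4)*(-38) = -16*(-4)*(-38) = -8*(-8)*(-38) = 64*(-38) = -2432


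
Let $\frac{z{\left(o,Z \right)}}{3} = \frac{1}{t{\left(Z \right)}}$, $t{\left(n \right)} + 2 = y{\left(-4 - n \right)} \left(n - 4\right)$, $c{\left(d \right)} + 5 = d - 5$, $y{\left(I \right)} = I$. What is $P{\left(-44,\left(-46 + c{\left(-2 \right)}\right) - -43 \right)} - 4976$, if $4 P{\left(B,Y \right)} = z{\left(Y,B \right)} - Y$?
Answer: $- \frac{38226661}{7688} \approx -4972.3$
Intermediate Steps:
$c{\left(d \right)} = -10 + d$ ($c{\left(d \right)} = -5 + \left(d - 5\right) = -5 + \left(-5 + d\right) = -10 + d$)
$t{\left(n \right)} = -2 + \left(-4 + n\right) \left(-4 - n\right)$ ($t{\left(n \right)} = -2 + \left(-4 - n\right) \left(n - 4\right) = -2 + \left(-4 - n\right) \left(-4 + n\right) = -2 + \left(-4 + n\right) \left(-4 - n\right)$)
$z{\left(o,Z \right)} = \frac{3}{14 - Z^{2}}$
$P{\left(B,Y \right)} = - \frac{3}{4 \left(-14 + B^{2}\right)} - \frac{Y}{4}$ ($P{\left(B,Y \right)} = \frac{- \frac{3}{-14 + B^{2}} - Y}{4} = \frac{- Y - \frac{3}{-14 + B^{2}}}{4} = - \frac{3}{4 \left(-14 + B^{2}\right)} - \frac{Y}{4}$)
$P{\left(-44,\left(-46 + c{\left(-2 \right)}\right) - -43 \right)} - 4976 = \frac{-3 + 14 \left(\left(-46 - 12\right) - -43\right) - \left(\left(-46 - 12\right) - -43\right) \left(-44\right)^{2}}{4 \left(-14 + \left(-44\right)^{2}\right)} - 4976 = \frac{-3 + 14 \left(\left(-46 - 12\right) + 43\right) - \left(\left(-46 - 12\right) + 43\right) 1936}{4 \left(-14 + 1936\right)} - 4976 = \frac{-3 + 14 \left(-58 + 43\right) - \left(-58 + 43\right) 1936}{4 \cdot 1922} - 4976 = \frac{1}{4} \cdot \frac{1}{1922} \left(-3 + 14 \left(-15\right) - \left(-15\right) 1936\right) - 4976 = \frac{1}{4} \cdot \frac{1}{1922} \left(-3 - 210 + 29040\right) - 4976 = \frac{1}{4} \cdot \frac{1}{1922} \cdot 28827 - 4976 = \frac{28827}{7688} - 4976 = - \frac{38226661}{7688}$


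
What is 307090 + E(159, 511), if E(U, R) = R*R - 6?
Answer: 568205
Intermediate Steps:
E(U, R) = -6 + R² (E(U, R) = R² - 6 = -6 + R²)
307090 + E(159, 511) = 307090 + (-6 + 511²) = 307090 + (-6 + 261121) = 307090 + 261115 = 568205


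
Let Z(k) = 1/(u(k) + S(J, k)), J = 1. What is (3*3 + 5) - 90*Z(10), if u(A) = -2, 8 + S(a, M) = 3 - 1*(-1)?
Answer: 29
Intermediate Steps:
S(a, M) = -4 (S(a, M) = -8 + (3 - 1*(-1)) = -8 + (3 + 1) = -8 + 4 = -4)
Z(k) = -⅙ (Z(k) = 1/(-2 - 4) = 1/(-6) = -⅙)
(3*3 + 5) - 90*Z(10) = (3*3 + 5) - 90*(-⅙) = (9 + 5) + 15 = 14 + 15 = 29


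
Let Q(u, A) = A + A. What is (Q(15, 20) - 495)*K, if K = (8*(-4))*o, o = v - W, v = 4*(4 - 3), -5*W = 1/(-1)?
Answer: 55328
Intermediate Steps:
Q(u, A) = 2*A
W = ⅕ (W = -⅕/(-1) = -⅕*(-1) = ⅕ ≈ 0.20000)
v = 4 (v = 4*1 = 4)
o = 19/5 (o = 4 - 1*⅕ = 4 - ⅕ = 19/5 ≈ 3.8000)
K = -608/5 (K = (8*(-4))*(19/5) = -32*19/5 = -608/5 ≈ -121.60)
(Q(15, 20) - 495)*K = (2*20 - 495)*(-608/5) = (40 - 495)*(-608/5) = -455*(-608/5) = 55328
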